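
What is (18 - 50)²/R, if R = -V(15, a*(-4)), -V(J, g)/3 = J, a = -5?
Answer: 1024/45 ≈ 22.756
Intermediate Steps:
V(J, g) = -3*J
R = 45 (R = -(-3)*15 = -1*(-45) = 45)
(18 - 50)²/R = (18 - 50)²/45 = (-32)²*(1/45) = 1024*(1/45) = 1024/45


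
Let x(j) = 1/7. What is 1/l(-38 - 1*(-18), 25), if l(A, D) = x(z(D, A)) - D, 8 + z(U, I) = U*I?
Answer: -7/174 ≈ -0.040230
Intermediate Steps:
z(U, I) = -8 + I*U (z(U, I) = -8 + U*I = -8 + I*U)
x(j) = ⅐
l(A, D) = ⅐ - D
1/l(-38 - 1*(-18), 25) = 1/(⅐ - 1*25) = 1/(⅐ - 25) = 1/(-174/7) = -7/174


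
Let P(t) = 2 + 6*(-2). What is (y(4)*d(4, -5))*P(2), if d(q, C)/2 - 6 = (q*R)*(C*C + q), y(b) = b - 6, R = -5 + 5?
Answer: 240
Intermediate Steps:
R = 0
y(b) = -6 + b
P(t) = -10 (P(t) = 2 - 12 = -10)
d(q, C) = 12 (d(q, C) = 12 + 2*((q*0)*(C*C + q)) = 12 + 2*(0*(C² + q)) = 12 + 2*(0*(q + C²)) = 12 + 2*0 = 12 + 0 = 12)
(y(4)*d(4, -5))*P(2) = ((-6 + 4)*12)*(-10) = -2*12*(-10) = -24*(-10) = 240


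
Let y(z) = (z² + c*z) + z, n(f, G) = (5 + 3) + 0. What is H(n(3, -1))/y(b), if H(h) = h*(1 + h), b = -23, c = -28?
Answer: 36/575 ≈ 0.062609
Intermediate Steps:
n(f, G) = 8 (n(f, G) = 8 + 0 = 8)
y(z) = z² - 27*z (y(z) = (z² - 28*z) + z = z² - 27*z)
H(n(3, -1))/y(b) = (8*(1 + 8))/((-23*(-27 - 23))) = (8*9)/((-23*(-50))) = 72/1150 = 72*(1/1150) = 36/575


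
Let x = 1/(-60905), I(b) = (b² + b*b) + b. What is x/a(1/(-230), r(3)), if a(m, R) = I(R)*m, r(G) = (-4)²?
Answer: 23/3215784 ≈ 7.1522e-6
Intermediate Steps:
r(G) = 16
I(b) = b + 2*b² (I(b) = (b² + b²) + b = 2*b² + b = b + 2*b²)
a(m, R) = R*m*(1 + 2*R) (a(m, R) = (R*(1 + 2*R))*m = R*m*(1 + 2*R))
x = -1/60905 ≈ -1.6419e-5
x/a(1/(-230), r(3)) = -(-115/(8*(1 + 2*16)))/60905 = -(-115/(8*(1 + 32)))/60905 = -1/(60905*(16*(-1/230)*33)) = -1/(60905*(-264/115)) = -1/60905*(-115/264) = 23/3215784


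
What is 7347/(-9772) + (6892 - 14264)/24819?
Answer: -254384377/242531268 ≈ -1.0489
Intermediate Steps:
7347/(-9772) + (6892 - 14264)/24819 = 7347*(-1/9772) - 7372*1/24819 = -7347/9772 - 7372/24819 = -254384377/242531268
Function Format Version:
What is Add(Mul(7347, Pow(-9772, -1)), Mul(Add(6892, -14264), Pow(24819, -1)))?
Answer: Rational(-254384377, 242531268) ≈ -1.0489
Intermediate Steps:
Add(Mul(7347, Pow(-9772, -1)), Mul(Add(6892, -14264), Pow(24819, -1))) = Add(Mul(7347, Rational(-1, 9772)), Mul(-7372, Rational(1, 24819))) = Add(Rational(-7347, 9772), Rational(-7372, 24819)) = Rational(-254384377, 242531268)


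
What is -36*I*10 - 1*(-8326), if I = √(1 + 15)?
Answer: 6886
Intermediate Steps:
I = 4 (I = √16 = 4)
-36*I*10 - 1*(-8326) = -36*4*10 - 1*(-8326) = -144*10 + 8326 = -1440 + 8326 = 6886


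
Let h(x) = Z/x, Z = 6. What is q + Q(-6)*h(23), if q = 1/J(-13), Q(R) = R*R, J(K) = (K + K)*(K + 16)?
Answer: 16825/1794 ≈ 9.3785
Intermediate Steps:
J(K) = 2*K*(16 + K) (J(K) = (2*K)*(16 + K) = 2*K*(16 + K))
Q(R) = R²
h(x) = 6/x
q = -1/78 (q = 1/(2*(-13)*(16 - 13)) = 1/(2*(-13)*3) = 1/(-78) = -1/78 ≈ -0.012821)
q + Q(-6)*h(23) = -1/78 + (-6)²*(6/23) = -1/78 + 36*(6*(1/23)) = -1/78 + 36*(6/23) = -1/78 + 216/23 = 16825/1794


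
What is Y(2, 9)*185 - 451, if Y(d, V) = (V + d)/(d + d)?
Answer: 231/4 ≈ 57.750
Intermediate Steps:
Y(d, V) = (V + d)/(2*d) (Y(d, V) = (V + d)/((2*d)) = (V + d)*(1/(2*d)) = (V + d)/(2*d))
Y(2, 9)*185 - 451 = ((1/2)*(9 + 2)/2)*185 - 451 = ((1/2)*(1/2)*11)*185 - 451 = (11/4)*185 - 451 = 2035/4 - 451 = 231/4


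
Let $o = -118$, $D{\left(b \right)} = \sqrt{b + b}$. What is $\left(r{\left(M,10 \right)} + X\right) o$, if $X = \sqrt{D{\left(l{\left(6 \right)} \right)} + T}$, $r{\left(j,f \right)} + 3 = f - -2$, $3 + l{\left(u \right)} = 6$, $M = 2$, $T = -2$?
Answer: $-1062 - 118 \sqrt{-2 + \sqrt{6}} \approx -1141.1$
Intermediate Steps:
$l{\left(u \right)} = 3$ ($l{\left(u \right)} = -3 + 6 = 3$)
$D{\left(b \right)} = \sqrt{2} \sqrt{b}$ ($D{\left(b \right)} = \sqrt{2 b} = \sqrt{2} \sqrt{b}$)
$r{\left(j,f \right)} = -1 + f$ ($r{\left(j,f \right)} = -3 + \left(f - -2\right) = -3 + \left(f + 2\right) = -3 + \left(2 + f\right) = -1 + f$)
$X = \sqrt{-2 + \sqrt{6}}$ ($X = \sqrt{\sqrt{2} \sqrt{3} - 2} = \sqrt{\sqrt{6} - 2} = \sqrt{-2 + \sqrt{6}} \approx 0.67044$)
$\left(r{\left(M,10 \right)} + X\right) o = \left(\left(-1 + 10\right) + \sqrt{-2 + \sqrt{6}}\right) \left(-118\right) = \left(9 + \sqrt{-2 + \sqrt{6}}\right) \left(-118\right) = -1062 - 118 \sqrt{-2 + \sqrt{6}}$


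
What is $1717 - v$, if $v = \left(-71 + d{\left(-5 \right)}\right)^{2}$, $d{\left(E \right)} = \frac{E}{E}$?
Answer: $-3183$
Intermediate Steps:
$d{\left(E \right)} = 1$
$v = 4900$ ($v = \left(-71 + 1\right)^{2} = \left(-70\right)^{2} = 4900$)
$1717 - v = 1717 - 4900 = -3183$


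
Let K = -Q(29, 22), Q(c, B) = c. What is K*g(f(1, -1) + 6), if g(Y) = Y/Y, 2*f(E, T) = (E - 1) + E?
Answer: -29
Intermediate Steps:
f(E, T) = -½ + E (f(E, T) = ((E - 1) + E)/2 = ((-1 + E) + E)/2 = (-1 + 2*E)/2 = -½ + E)
K = -29 (K = -1*29 = -29)
g(Y) = 1
K*g(f(1, -1) + 6) = -29*1 = -29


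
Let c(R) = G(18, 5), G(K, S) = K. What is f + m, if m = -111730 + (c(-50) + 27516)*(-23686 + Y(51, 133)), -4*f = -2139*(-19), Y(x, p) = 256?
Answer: -2580974041/4 ≈ -6.4524e+8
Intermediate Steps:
c(R) = 18
f = -40641/4 (f = -(-2139)*(-19)/4 = -1/4*40641 = -40641/4 ≈ -10160.)
m = -645233350 (m = -111730 + (18 + 27516)*(-23686 + 256) = -111730 + 27534*(-23430) = -111730 - 645121620 = -645233350)
f + m = -40641/4 - 645233350 = -2580974041/4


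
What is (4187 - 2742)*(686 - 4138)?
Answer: -4988140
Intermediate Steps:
(4187 - 2742)*(686 - 4138) = 1445*(-3452) = -4988140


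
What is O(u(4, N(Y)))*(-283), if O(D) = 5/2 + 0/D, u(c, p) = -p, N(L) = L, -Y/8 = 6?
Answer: -1415/2 ≈ -707.50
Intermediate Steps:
Y = -48 (Y = -8*6 = -48)
O(D) = 5/2 (O(D) = 5*(½) + 0 = 5/2 + 0 = 5/2)
O(u(4, N(Y)))*(-283) = (5/2)*(-283) = -1415/2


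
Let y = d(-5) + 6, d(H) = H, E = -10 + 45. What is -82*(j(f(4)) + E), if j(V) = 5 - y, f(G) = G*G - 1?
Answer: -3198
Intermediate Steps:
E = 35
f(G) = -1 + G**2 (f(G) = G**2 - 1 = -1 + G**2)
y = 1 (y = -5 + 6 = 1)
j(V) = 4 (j(V) = 5 - 1*1 = 5 - 1 = 4)
-82*(j(f(4)) + E) = -82*(4 + 35) = -82*39 = -3198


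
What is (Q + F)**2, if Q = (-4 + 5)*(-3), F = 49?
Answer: 2116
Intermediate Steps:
Q = -3 (Q = 1*(-3) = -3)
(Q + F)**2 = (-3 + 49)**2 = 46**2 = 2116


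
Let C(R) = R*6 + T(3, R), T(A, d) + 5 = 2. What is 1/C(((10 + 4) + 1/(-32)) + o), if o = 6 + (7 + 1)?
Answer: 16/2637 ≈ 0.0060675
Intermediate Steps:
T(A, d) = -3 (T(A, d) = -5 + 2 = -3)
o = 14 (o = 6 + 8 = 14)
C(R) = -3 + 6*R (C(R) = R*6 - 3 = 6*R - 3 = -3 + 6*R)
1/C(((10 + 4) + 1/(-32)) + o) = 1/(-3 + 6*(((10 + 4) + 1/(-32)) + 14)) = 1/(-3 + 6*((14 - 1/32) + 14)) = 1/(-3 + 6*(447/32 + 14)) = 1/(-3 + 6*(895/32)) = 1/(-3 + 2685/16) = 1/(2637/16) = 16/2637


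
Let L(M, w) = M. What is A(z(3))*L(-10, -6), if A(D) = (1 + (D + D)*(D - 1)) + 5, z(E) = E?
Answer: -180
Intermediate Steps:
A(D) = 6 + 2*D*(-1 + D) (A(D) = (1 + (2*D)*(-1 + D)) + 5 = (1 + 2*D*(-1 + D)) + 5 = 6 + 2*D*(-1 + D))
A(z(3))*L(-10, -6) = (6 - 2*3 + 2*3**2)*(-10) = (6 - 6 + 2*9)*(-10) = (6 - 6 + 18)*(-10) = 18*(-10) = -180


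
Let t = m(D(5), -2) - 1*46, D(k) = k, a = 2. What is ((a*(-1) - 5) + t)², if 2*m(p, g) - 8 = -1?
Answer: 9801/4 ≈ 2450.3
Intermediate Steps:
m(p, g) = 7/2 (m(p, g) = 4 + (½)*(-1) = 4 - ½ = 7/2)
t = -85/2 (t = 7/2 - 1*46 = 7/2 - 46 = -85/2 ≈ -42.500)
((a*(-1) - 5) + t)² = ((2*(-1) - 5) - 85/2)² = ((-2 - 5) - 85/2)² = (-7 - 85/2)² = (-99/2)² = 9801/4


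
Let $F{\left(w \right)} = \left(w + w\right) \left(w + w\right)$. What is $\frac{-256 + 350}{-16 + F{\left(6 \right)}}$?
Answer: $\frac{47}{64} \approx 0.73438$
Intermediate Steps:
$F{\left(w \right)} = 4 w^{2}$ ($F{\left(w \right)} = 2 w 2 w = 4 w^{2}$)
$\frac{-256 + 350}{-16 + F{\left(6 \right)}} = \frac{-256 + 350}{-16 + 4 \cdot 6^{2}} = \frac{94}{-16 + 4 \cdot 36} = \frac{94}{-16 + 144} = \frac{94}{128} = 94 \cdot \frac{1}{128} = \frac{47}{64}$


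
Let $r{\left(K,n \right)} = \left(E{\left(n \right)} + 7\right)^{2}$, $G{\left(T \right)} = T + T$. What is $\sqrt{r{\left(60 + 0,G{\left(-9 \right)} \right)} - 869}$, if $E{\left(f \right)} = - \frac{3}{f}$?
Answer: $\frac{29 i \sqrt{35}}{6} \approx 28.594 i$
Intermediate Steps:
$G{\left(T \right)} = 2 T$
$r{\left(K,n \right)} = \left(7 - \frac{3}{n}\right)^{2}$ ($r{\left(K,n \right)} = \left(- \frac{3}{n} + 7\right)^{2} = \left(7 - \frac{3}{n}\right)^{2}$)
$\sqrt{r{\left(60 + 0,G{\left(-9 \right)} \right)} - 869} = \sqrt{\frac{\left(-3 + 7 \cdot 2 \left(-9\right)\right)^{2}}{324} - 869} = \sqrt{\frac{\left(-3 + 7 \left(-18\right)\right)^{2}}{324} - 869} = \sqrt{\frac{\left(-3 - 126\right)^{2}}{324} - 869} = \sqrt{\frac{\left(-129\right)^{2}}{324} - 869} = \sqrt{\frac{1}{324} \cdot 16641 - 869} = \sqrt{\frac{1849}{36} - 869} = \sqrt{- \frac{29435}{36}} = \frac{29 i \sqrt{35}}{6}$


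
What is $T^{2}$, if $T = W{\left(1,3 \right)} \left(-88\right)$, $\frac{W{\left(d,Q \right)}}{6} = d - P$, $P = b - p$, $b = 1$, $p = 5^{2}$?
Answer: $174240000$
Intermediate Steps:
$p = 25$
$P = -24$ ($P = 1 - 25 = -24$)
$W{\left(d,Q \right)} = 144 + 6 d$ ($W{\left(d,Q \right)} = 6 \left(d - -24\right) = 6 \left(d + 24\right) = 6 \left(24 + d\right) = 144 + 6 d$)
$T = -13200$ ($T = \left(144 + 6 \cdot 1\right) \left(-88\right) = \left(144 + 6\right) \left(-88\right) = 150 \left(-88\right) = -13200$)
$T^{2} = \left(-13200\right)^{2} = 174240000$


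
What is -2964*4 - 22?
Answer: -11878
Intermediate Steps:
-2964*4 - 22 = -114*104 - 22 = -11856 - 22 = -11878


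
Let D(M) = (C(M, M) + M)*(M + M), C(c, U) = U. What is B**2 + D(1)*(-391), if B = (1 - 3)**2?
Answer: -1548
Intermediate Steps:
B = 4 (B = (-2)**2 = 4)
D(M) = 4*M**2 (D(M) = (M + M)*(M + M) = (2*M)*(2*M) = 4*M**2)
B**2 + D(1)*(-391) = 4**2 + (4*1**2)*(-391) = 16 + (4*1)*(-391) = 16 + 4*(-391) = 16 - 1564 = -1548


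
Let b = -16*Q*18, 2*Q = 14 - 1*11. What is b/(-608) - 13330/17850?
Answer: -2459/67830 ≈ -0.036252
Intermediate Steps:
Q = 3/2 (Q = (14 - 1*11)/2 = (14 - 11)/2 = (½)*3 = 3/2 ≈ 1.5000)
b = -432 (b = -16*3/2*18 = -24*18 = -432)
b/(-608) - 13330/17850 = -432/(-608) - 13330/17850 = -432*(-1/608) - 13330*1/17850 = 27/38 - 1333/1785 = -2459/67830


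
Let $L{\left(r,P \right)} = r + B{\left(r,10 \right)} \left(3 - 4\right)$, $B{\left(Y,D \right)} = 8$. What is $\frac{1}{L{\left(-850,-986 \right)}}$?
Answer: $- \frac{1}{858} \approx -0.0011655$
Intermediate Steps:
$L{\left(r,P \right)} = -8 + r$ ($L{\left(r,P \right)} = r + 8 \left(3 - 4\right) = r + 8 \left(-1\right) = r - 8 = -8 + r$)
$\frac{1}{L{\left(-850,-986 \right)}} = \frac{1}{-8 - 850} = \frac{1}{-858} = - \frac{1}{858}$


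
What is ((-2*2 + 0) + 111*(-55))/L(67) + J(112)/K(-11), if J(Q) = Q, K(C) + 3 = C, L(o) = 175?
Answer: -7509/175 ≈ -42.909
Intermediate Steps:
K(C) = -3 + C
((-2*2 + 0) + 111*(-55))/L(67) + J(112)/K(-11) = ((-2*2 + 0) + 111*(-55))/175 + 112/(-3 - 11) = ((-4 + 0) - 6105)*(1/175) + 112/(-14) = (-4 - 6105)*(1/175) + 112*(-1/14) = -6109*1/175 - 8 = -6109/175 - 8 = -7509/175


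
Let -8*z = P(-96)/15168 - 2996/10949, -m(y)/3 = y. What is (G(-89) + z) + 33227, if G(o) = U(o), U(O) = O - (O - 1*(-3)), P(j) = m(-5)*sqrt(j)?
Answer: 727539901/21898 - 5*I*sqrt(6)/10112 ≈ 33224.0 - 0.0012112*I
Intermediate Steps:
m(y) = -3*y
P(j) = 15*sqrt(j) (P(j) = (-3*(-5))*sqrt(j) = 15*sqrt(j))
U(O) = -3 (U(O) = O - (O + 3) = O - (3 + O) = O + (-3 - O) = -3)
G(o) = -3
z = 749/21898 - 5*I*sqrt(6)/10112 (z = -((15*sqrt(-96))/15168 - 2996/10949)/8 = -((15*(4*I*sqrt(6)))*(1/15168) - 2996*1/10949)/8 = -((60*I*sqrt(6))*(1/15168) - 2996/10949)/8 = -(5*I*sqrt(6)/1264 - 2996/10949)/8 = -(-2996/10949 + 5*I*sqrt(6)/1264)/8 = 749/21898 - 5*I*sqrt(6)/10112 ≈ 0.034204 - 0.0012112*I)
(G(-89) + z) + 33227 = (-3 + (749/21898 - 5*I*sqrt(6)/10112)) + 33227 = (-64945/21898 - 5*I*sqrt(6)/10112) + 33227 = 727539901/21898 - 5*I*sqrt(6)/10112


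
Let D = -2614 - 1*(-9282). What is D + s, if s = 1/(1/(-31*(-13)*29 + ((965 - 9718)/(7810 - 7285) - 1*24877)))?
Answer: -3432803/525 ≈ -6538.7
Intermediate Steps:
D = 6668 (D = -2614 + 9282 = 6668)
s = -6933503/525 (s = 1/(1/(403*29 + (-8753/525 - 24877))) = 1/(1/(11687 + (-8753*1/525 - 24877))) = 1/(1/(11687 + (-8753/525 - 24877))) = 1/(1/(11687 - 13069178/525)) = 1/(1/(-6933503/525)) = 1/(-525/6933503) = -6933503/525 ≈ -13207.)
D + s = 6668 - 6933503/525 = -3432803/525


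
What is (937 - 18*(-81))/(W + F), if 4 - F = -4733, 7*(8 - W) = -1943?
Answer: 16765/35158 ≈ 0.47685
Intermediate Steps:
W = 1999/7 (W = 8 - 1/7*(-1943) = 8 + 1943/7 = 1999/7 ≈ 285.57)
F = 4737 (F = 4 - 1*(-4733) = 4 + 4733 = 4737)
(937 - 18*(-81))/(W + F) = (937 - 18*(-81))/(1999/7 + 4737) = (937 + 1458)/(35158/7) = 2395*(7/35158) = 16765/35158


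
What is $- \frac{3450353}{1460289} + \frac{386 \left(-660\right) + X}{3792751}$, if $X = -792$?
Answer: $- \frac{13459509565631}{5538512565039} \approx -2.4302$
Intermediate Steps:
$- \frac{3450353}{1460289} + \frac{386 \left(-660\right) + X}{3792751} = - \frac{3450353}{1460289} + \frac{386 \left(-660\right) - 792}{3792751} = \left(-3450353\right) \frac{1}{1460289} + \left(-254760 - 792\right) \frac{1}{3792751} = - \frac{3450353}{1460289} - \frac{255552}{3792751} = - \frac{13459509565631}{5538512565039}$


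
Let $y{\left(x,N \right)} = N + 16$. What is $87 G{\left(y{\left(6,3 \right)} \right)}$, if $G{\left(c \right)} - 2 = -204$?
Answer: $-17574$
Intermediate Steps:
$y{\left(x,N \right)} = 16 + N$
$G{\left(c \right)} = -202$ ($G{\left(c \right)} = 2 - 204 = -202$)
$87 G{\left(y{\left(6,3 \right)} \right)} = 87 \left(-202\right) = -17574$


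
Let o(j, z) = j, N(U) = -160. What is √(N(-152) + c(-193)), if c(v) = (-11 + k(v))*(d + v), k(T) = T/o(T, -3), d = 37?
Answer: 10*√14 ≈ 37.417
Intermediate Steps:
k(T) = 1 (k(T) = T/T = 1)
c(v) = -370 - 10*v (c(v) = (-11 + 1)*(37 + v) = -10*(37 + v) = -370 - 10*v)
√(N(-152) + c(-193)) = √(-160 + (-370 - 10*(-193))) = √(-160 + (-370 + 1930)) = √(-160 + 1560) = √1400 = 10*√14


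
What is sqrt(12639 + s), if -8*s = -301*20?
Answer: sqrt(53566)/2 ≈ 115.72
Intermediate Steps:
s = 1505/2 (s = -(-301)*20/8 = -1/8*(-6020) = 1505/2 ≈ 752.50)
sqrt(12639 + s) = sqrt(12639 + 1505/2) = sqrt(26783/2) = sqrt(53566)/2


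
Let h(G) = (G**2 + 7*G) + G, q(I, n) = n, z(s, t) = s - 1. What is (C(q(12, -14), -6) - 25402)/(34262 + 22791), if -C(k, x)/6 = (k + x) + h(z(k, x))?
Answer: -25912/57053 ≈ -0.45417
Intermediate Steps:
z(s, t) = -1 + s
h(G) = G**2 + 8*G
C(k, x) = -6*k - 6*x - 6*(-1 + k)*(7 + k) (C(k, x) = -6*((k + x) + (-1 + k)*(8 + (-1 + k))) = -6*((k + x) + (-1 + k)*(7 + k)) = -6*(k + x + (-1 + k)*(7 + k)) = -6*k - 6*x - 6*(-1 + k)*(7 + k))
(C(q(12, -14), -6) - 25402)/(34262 + 22791) = ((42 - 42*(-14) - 6*(-6) - 6*(-14)**2) - 25402)/(34262 + 22791) = ((42 + 588 + 36 - 6*196) - 25402)/57053 = ((42 + 588 + 36 - 1176) - 25402)*(1/57053) = (-510 - 25402)*(1/57053) = -25912*1/57053 = -25912/57053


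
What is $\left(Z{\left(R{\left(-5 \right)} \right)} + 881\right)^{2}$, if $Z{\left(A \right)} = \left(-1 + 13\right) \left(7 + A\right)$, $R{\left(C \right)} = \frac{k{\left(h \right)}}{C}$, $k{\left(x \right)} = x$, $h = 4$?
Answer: $\frac{22819729}{25} \approx 9.1279 \cdot 10^{5}$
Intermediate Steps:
$R{\left(C \right)} = \frac{4}{C}$
$Z{\left(A \right)} = 84 + 12 A$ ($Z{\left(A \right)} = 12 \left(7 + A\right) = 84 + 12 A$)
$\left(Z{\left(R{\left(-5 \right)} \right)} + 881\right)^{2} = \left(\left(84 + 12 \frac{4}{-5}\right) + 881\right)^{2} = \left(\left(84 + 12 \cdot 4 \left(- \frac{1}{5}\right)\right) + 881\right)^{2} = \left(\left(84 + 12 \left(- \frac{4}{5}\right)\right) + 881\right)^{2} = \left(\left(84 - \frac{48}{5}\right) + 881\right)^{2} = \left(\frac{372}{5} + 881\right)^{2} = \left(\frac{4777}{5}\right)^{2} = \frac{22819729}{25}$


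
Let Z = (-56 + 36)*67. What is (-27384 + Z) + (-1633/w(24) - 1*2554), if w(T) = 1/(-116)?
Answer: 158150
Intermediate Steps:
w(T) = -1/116
Z = -1340 (Z = -20*67 = -1340)
(-27384 + Z) + (-1633/w(24) - 1*2554) = (-27384 - 1340) + (-1633/(-1/116) - 1*2554) = -28724 + (-1633*(-116) - 2554) = -28724 + (189428 - 2554) = -28724 + 186874 = 158150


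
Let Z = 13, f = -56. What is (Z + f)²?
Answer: 1849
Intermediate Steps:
(Z + f)² = (13 - 56)² = (-43)² = 1849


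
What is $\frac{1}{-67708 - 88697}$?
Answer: $- \frac{1}{156405} \approx -6.3937 \cdot 10^{-6}$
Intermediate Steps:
$\frac{1}{-67708 - 88697} = \frac{1}{-156405} = - \frac{1}{156405}$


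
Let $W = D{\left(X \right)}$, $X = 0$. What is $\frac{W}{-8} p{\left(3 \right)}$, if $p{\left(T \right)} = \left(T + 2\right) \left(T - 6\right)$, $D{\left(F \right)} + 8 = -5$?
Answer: $- \frac{195}{8} \approx -24.375$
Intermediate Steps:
$D{\left(F \right)} = -13$ ($D{\left(F \right)} = -8 - 5 = -13$)
$W = -13$
$p{\left(T \right)} = \left(-6 + T\right) \left(2 + T\right)$ ($p{\left(T \right)} = \left(2 + T\right) \left(-6 + T\right) = \left(-6 + T\right) \left(2 + T\right)$)
$\frac{W}{-8} p{\left(3 \right)} = - \frac{13}{-8} \left(-12 + 3^{2} - 12\right) = \left(-13\right) \left(- \frac{1}{8}\right) \left(-12 + 9 - 12\right) = \frac{13}{8} \left(-15\right) = - \frac{195}{8}$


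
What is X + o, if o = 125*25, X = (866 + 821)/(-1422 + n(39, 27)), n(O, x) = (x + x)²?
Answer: 4670437/1494 ≈ 3126.1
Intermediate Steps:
n(O, x) = 4*x² (n(O, x) = (2*x)² = 4*x²)
X = 1687/1494 (X = (866 + 821)/(-1422 + 4*27²) = 1687/(-1422 + 4*729) = 1687/(-1422 + 2916) = 1687/1494 ≈ 1.1292)
o = 3125
X + o = 1687/1494 + 3125 = 4670437/1494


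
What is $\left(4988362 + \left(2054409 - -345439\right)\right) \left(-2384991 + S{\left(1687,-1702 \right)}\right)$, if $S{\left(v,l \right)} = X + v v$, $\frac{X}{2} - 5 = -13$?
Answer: $3405684058020$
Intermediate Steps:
$X = -16$ ($X = 10 + 2 \left(-13\right) = 10 - 26 = -16$)
$S{\left(v,l \right)} = -16 + v^{2}$ ($S{\left(v,l \right)} = -16 + v v = -16 + v^{2}$)
$\left(4988362 + \left(2054409 - -345439\right)\right) \left(-2384991 + S{\left(1687,-1702 \right)}\right) = \left(4988362 + \left(2054409 - -345439\right)\right) \left(-2384991 - \left(16 - 1687^{2}\right)\right) = \left(4988362 + \left(2054409 + 345439\right)\right) \left(-2384991 + \left(-16 + 2845969\right)\right) = \left(4988362 + 2399848\right) \left(-2384991 + 2845953\right) = 7388210 \cdot 460962 = 3405684058020$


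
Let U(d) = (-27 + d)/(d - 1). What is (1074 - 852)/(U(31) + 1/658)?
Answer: 2191140/1331 ≈ 1646.2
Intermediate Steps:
U(d) = (-27 + d)/(-1 + d)
(1074 - 852)/(U(31) + 1/658) = (1074 - 852)/((-27 + 31)/(-1 + 31) + 1/658) = 222/(4/30 + 1/658) = 222/((1/30)*4 + 1/658) = 222/(2/15 + 1/658) = 222/(1331/9870) = 222*(9870/1331) = 2191140/1331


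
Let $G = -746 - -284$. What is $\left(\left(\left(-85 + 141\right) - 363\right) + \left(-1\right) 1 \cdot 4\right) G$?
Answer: $143682$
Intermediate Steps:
$G = -462$ ($G = -746 + 284 = -462$)
$\left(\left(\left(-85 + 141\right) - 363\right) + \left(-1\right) 1 \cdot 4\right) G = \left(\left(\left(-85 + 141\right) - 363\right) + \left(-1\right) 1 \cdot 4\right) \left(-462\right) = \left(\left(56 - 363\right) - 4\right) \left(-462\right) = \left(-307 - 4\right) \left(-462\right) = \left(-311\right) \left(-462\right) = 143682$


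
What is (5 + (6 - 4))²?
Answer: 49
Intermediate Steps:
(5 + (6 - 4))² = (5 + 2)² = 7² = 49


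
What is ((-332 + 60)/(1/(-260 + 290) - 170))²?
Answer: 66585600/25999801 ≈ 2.5610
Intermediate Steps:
((-332 + 60)/(1/(-260 + 290) - 170))² = (-272/(1/30 - 170))² = (-272/(-5099/30))² = (-272*(-30/5099))² = (8160/5099)² = 66585600/25999801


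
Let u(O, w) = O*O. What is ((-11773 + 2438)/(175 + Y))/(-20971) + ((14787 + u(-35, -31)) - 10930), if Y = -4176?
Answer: 426405053287/83904971 ≈ 5082.0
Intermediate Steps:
u(O, w) = O**2
((-11773 + 2438)/(175 + Y))/(-20971) + ((14787 + u(-35, -31)) - 10930) = ((-11773 + 2438)/(175 - 4176))/(-20971) + ((14787 + (-35)**2) - 10930) = -9335/(-4001)*(-1/20971) + ((14787 + 1225) - 10930) = -9335*(-1/4001)*(-1/20971) + (16012 - 10930) = (9335/4001)*(-1/20971) + 5082 = -9335/83904971 + 5082 = 426405053287/83904971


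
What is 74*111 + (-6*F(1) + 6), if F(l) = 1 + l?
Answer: 8208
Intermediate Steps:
74*111 + (-6*F(1) + 6) = 74*111 + (-6*(1 + 1) + 6) = 8214 + (-6*2 + 6) = 8214 + (-12 + 6) = 8214 - 6 = 8208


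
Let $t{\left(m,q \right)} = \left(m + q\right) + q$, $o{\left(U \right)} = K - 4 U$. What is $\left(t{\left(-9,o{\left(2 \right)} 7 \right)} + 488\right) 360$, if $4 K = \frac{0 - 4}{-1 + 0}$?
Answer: $137160$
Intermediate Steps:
$K = 1$ ($K = \frac{\left(0 - 4\right) \frac{1}{-1 + 0}}{4} = \frac{\left(-4\right) \frac{1}{-1}}{4} = \frac{\left(-4\right) \left(-1\right)}{4} = \frac{1}{4} \cdot 4 = 1$)
$o{\left(U \right)} = 1 - 4 U$
$t{\left(m,q \right)} = m + 2 q$
$\left(t{\left(-9,o{\left(2 \right)} 7 \right)} + 488\right) 360 = \left(\left(-9 + 2 \left(1 - 8\right) 7\right) + 488\right) 360 = \left(\left(-9 + 2 \left(\left(-7\right) 7\right)\right) + 488\right) 360 = \left(\left(-9 + 2 \left(-49\right)\right) + 488\right) 360 = \left(\left(-9 - 98\right) + 488\right) 360 = \left(-107 + 488\right) 360 = 381 \cdot 360 = 137160$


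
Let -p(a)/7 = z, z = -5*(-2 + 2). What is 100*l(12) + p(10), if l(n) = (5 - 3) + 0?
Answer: 200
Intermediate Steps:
l(n) = 2 (l(n) = 2 + 0 = 2)
z = 0 (z = -5*0 = 0)
p(a) = 0 (p(a) = -7*0 = 0)
100*l(12) + p(10) = 100*2 + 0 = 200 + 0 = 200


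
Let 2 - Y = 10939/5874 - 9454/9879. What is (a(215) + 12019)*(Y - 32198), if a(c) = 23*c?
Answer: -19784578842482/36223 ≈ -5.4619e+8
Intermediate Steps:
Y = 79307/72446 (Y = 2 - (10939/5874 - 9454/9879) = 2 - 1*65585/72446 = 2 - 65585/72446 = 79307/72446 ≈ 1.0947)
(a(215) + 12019)*(Y - 32198) = (23*215 + 12019)*(79307/72446 - 32198) = (4945 + 12019)*(-2332537001/72446) = 16964*(-2332537001/72446) = -19784578842482/36223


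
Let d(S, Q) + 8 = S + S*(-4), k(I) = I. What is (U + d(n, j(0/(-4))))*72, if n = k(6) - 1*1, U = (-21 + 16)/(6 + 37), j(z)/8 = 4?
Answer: -71568/43 ≈ -1664.4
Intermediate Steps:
j(z) = 32 (j(z) = 8*4 = 32)
U = -5/43 ≈ -0.11628
n = 5 (n = 6 - 1*1 = 6 - 1 = 5)
d(S, Q) = -8 - 3*S (d(S, Q) = -8 + (S + S*(-4)) = -8 + (S - 4*S) = -8 - 3*S)
(U + d(n, j(0/(-4))))*72 = (-5/43 + (-8 - 3*5))*72 = (-5/43 + (-8 - 15))*72 = (-5/43 - 23)*72 = -994/43*72 = -71568/43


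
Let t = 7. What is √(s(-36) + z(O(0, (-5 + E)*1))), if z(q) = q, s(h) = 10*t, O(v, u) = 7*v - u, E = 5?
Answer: √70 ≈ 8.3666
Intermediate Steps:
O(v, u) = -u + 7*v
s(h) = 70 (s(h) = 10*7 = 70)
√(s(-36) + z(O(0, (-5 + E)*1))) = √(70 + (-(-5 + 5) + 7*0)) = √(70 + (-0 + 0)) = √(70 + (-1*0 + 0)) = √(70 + (0 + 0)) = √(70 + 0) = √70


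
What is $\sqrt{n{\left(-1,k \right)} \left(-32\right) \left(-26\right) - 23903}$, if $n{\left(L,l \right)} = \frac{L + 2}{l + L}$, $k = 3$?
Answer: $i \sqrt{23487} \approx 153.25 i$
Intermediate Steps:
$n{\left(L,l \right)} = \frac{2 + L}{L + l}$
$\sqrt{n{\left(-1,k \right)} \left(-32\right) \left(-26\right) - 23903} = \sqrt{\frac{2 - 1}{-1 + 3} \left(-32\right) \left(-26\right) - 23903} = \sqrt{\frac{1}{2} \cdot 1 \left(-32\right) \left(-26\right) - 23903} = \sqrt{\frac{1}{2} \left(-32\right) \left(-26\right) - 23903} = \sqrt{\left(-16\right) \left(-26\right) - 23903} = \sqrt{416 - 23903} = \sqrt{-23487} = i \sqrt{23487}$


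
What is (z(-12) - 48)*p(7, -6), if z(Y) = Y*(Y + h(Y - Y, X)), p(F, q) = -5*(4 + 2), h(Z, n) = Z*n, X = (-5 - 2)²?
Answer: -2880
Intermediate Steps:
X = 49 (X = (-7)² = 49)
p(F, q) = -30 (p(F, q) = -5*6 = -30)
z(Y) = Y² (z(Y) = Y*(Y + (Y - Y)*49) = Y*(Y + 0*49) = Y*(Y + 0) = Y*Y = Y²)
(z(-12) - 48)*p(7, -6) = ((-12)² - 48)*(-30) = (144 - 48)*(-30) = 96*(-30) = -2880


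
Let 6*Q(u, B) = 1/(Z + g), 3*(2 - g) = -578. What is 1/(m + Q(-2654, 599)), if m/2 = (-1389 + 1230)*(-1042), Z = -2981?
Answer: 16718/5539609607 ≈ 3.0179e-6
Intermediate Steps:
g = 584/3 (g = 2 - 1/3*(-578) = 2 + 578/3 = 584/3 ≈ 194.67)
Q(u, B) = -1/16718 (Q(u, B) = 1/(6*(-2981 + 584/3)) = 1/(6*(-8359/3)) = (1/6)*(-3/8359) = -1/16718)
m = 331356 (m = 2*((-1389 + 1230)*(-1042)) = 2*(-159*(-1042)) = 2*165678 = 331356)
1/(m + Q(-2654, 599)) = 1/(331356 - 1/16718) = 1/(5539609607/16718) = 16718/5539609607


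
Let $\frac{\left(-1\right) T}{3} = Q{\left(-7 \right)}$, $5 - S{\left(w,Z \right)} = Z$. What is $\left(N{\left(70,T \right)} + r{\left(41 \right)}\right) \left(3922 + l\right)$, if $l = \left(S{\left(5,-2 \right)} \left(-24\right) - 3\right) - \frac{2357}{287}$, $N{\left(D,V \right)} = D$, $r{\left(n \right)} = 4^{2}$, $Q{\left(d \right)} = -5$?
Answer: $\frac{92379480}{287} \approx 3.2188 \cdot 10^{5}$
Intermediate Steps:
$S{\left(w,Z \right)} = 5 - Z$
$T = 15$ ($T = \left(-3\right) \left(-5\right) = 15$)
$r{\left(n \right)} = 16$
$l = - \frac{51434}{287}$ ($l = \left(\left(5 - -2\right) \left(-24\right) - 3\right) - \frac{2357}{287} = \left(\left(5 + 2\right) \left(-24\right) - 3\right) - \frac{2357}{287} = \left(7 \left(-24\right) - 3\right) - \frac{2357}{287} = \left(-168 - 3\right) - \frac{2357}{287} = -171 - \frac{2357}{287} = - \frac{51434}{287} \approx -179.21$)
$\left(N{\left(70,T \right)} + r{\left(41 \right)}\right) \left(3922 + l\right) = \left(70 + 16\right) \left(3922 - \frac{51434}{287}\right) = 86 \cdot \frac{1074180}{287} = \frac{92379480}{287}$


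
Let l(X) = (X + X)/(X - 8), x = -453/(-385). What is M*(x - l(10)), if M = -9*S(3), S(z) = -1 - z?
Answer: -122292/385 ≈ -317.64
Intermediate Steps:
x = 453/385 (x = -453*(-1/385) = 453/385 ≈ 1.1766)
l(X) = 2*X/(-8 + X) (l(X) = (2*X)/(-8 + X) = 2*X/(-8 + X))
M = 36 (M = -9*(-1 - 1*3) = -9*(-1 - 3) = -9*(-4) = 36)
M*(x - l(10)) = 36*(453/385 - 2*10/(-8 + 10)) = 36*(453/385 - 2*10/2) = 36*(453/385 - 1*10) = 36*(453/385 - 10) = 36*(-3397/385) = -122292/385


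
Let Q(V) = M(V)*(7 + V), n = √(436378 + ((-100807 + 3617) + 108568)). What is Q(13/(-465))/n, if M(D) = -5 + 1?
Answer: -6484*√111939/52051635 ≈ -0.041677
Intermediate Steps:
M(D) = -4
n = 2*√111939 (n = √(436378 + (-97190 + 108568)) = √(436378 + 11378) = √447756 = 2*√111939 ≈ 669.15)
Q(V) = -28 - 4*V (Q(V) = -4*(7 + V) = -28 - 4*V)
Q(13/(-465))/n = (-28 - 52/(-465))/((2*√111939)) = (-28 - 52*(-1)/465)*(√111939/223878) = (-28 - 4*(-13/465))*(√111939/223878) = (-28 + 52/465)*(√111939/223878) = -6484*√111939/52051635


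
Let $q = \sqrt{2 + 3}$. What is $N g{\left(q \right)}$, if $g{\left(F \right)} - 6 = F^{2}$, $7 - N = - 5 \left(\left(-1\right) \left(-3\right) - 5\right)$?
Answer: $-33$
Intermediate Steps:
$N = -3$ ($N = 7 - - 5 \left(\left(-1\right) \left(-3\right) - 5\right) = 7 - - 5 \left(3 - 5\right) = 7 - \left(-5\right) \left(-2\right) = 7 - 10 = -3$)
$q = \sqrt{5} \approx 2.2361$
$g{\left(F \right)} = 6 + F^{2}$
$N g{\left(q \right)} = - 3 \left(6 + \left(\sqrt{5}\right)^{2}\right) = - 3 \left(6 + 5\right) = \left(-3\right) 11 = -33$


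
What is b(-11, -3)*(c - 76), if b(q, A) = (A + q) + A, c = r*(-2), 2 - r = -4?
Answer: 1496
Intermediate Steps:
r = 6 (r = 2 - 1*(-4) = 2 + 4 = 6)
c = -12 (c = 6*(-2) = -12)
b(q, A) = q + 2*A
b(-11, -3)*(c - 76) = (-11 + 2*(-3))*(-12 - 76) = (-11 - 6)*(-88) = -17*(-88) = 1496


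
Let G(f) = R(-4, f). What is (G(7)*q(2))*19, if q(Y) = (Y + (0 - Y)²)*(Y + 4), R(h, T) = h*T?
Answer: -19152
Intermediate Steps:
R(h, T) = T*h
G(f) = -4*f (G(f) = f*(-4) = -4*f)
q(Y) = (4 + Y)*(Y + Y²) (q(Y) = (Y + (-Y)²)*(4 + Y) = (Y + Y²)*(4 + Y) = (4 + Y)*(Y + Y²))
(G(7)*q(2))*19 = ((-4*7)*(2*(4 + 2² + 5*2)))*19 = -56*(4 + 4 + 10)*19 = -56*18*19 = -28*36*19 = -1008*19 = -19152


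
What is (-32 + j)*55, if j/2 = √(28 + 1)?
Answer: -1760 + 110*√29 ≈ -1167.6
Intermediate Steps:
j = 2*√29 (j = 2*√(28 + 1) = 2*√29 ≈ 10.770)
(-32 + j)*55 = (-32 + 2*√29)*55 = -1760 + 110*√29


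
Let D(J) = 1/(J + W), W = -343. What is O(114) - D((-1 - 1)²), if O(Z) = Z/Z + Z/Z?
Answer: 679/339 ≈ 2.0029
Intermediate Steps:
D(J) = 1/(-343 + J) (D(J) = 1/(J - 343) = 1/(-343 + J))
O(Z) = 2 (O(Z) = 1 + 1 = 2)
O(114) - D((-1 - 1)²) = 2 - 1/(-343 + (-1 - 1)²) = 2 - 1/(-343 + (-2)²) = 2 - 1/(-343 + 4) = 2 - 1/(-339) = 2 - 1*(-1/339) = 2 + 1/339 = 679/339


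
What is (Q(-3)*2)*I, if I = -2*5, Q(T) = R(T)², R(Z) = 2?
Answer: -80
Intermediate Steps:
Q(T) = 4 (Q(T) = 2² = 4)
I = -10
(Q(-3)*2)*I = (4*2)*(-10) = 8*(-10) = -80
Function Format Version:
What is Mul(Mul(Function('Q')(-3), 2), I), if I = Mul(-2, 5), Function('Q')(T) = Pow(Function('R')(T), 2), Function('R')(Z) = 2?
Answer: -80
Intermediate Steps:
Function('Q')(T) = 4 (Function('Q')(T) = Pow(2, 2) = 4)
I = -10
Mul(Mul(Function('Q')(-3), 2), I) = Mul(Mul(4, 2), -10) = Mul(8, -10) = -80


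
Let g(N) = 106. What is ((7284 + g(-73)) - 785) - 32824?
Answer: -26219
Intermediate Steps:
((7284 + g(-73)) - 785) - 32824 = ((7284 + 106) - 785) - 32824 = (7390 - 785) - 32824 = 6605 - 32824 = -26219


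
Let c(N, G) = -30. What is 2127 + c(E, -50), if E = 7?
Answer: 2097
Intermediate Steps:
2127 + c(E, -50) = 2127 - 30 = 2097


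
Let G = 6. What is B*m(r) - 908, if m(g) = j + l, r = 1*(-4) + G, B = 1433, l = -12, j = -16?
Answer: -41032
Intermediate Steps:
r = 2 (r = 1*(-4) + 6 = -4 + 6 = 2)
m(g) = -28 (m(g) = -16 - 12 = -28)
B*m(r) - 908 = 1433*(-28) - 908 = -40124 - 908 = -41032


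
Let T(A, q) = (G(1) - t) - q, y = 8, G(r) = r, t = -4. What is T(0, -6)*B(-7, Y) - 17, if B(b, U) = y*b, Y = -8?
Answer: -633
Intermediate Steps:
B(b, U) = 8*b
T(A, q) = 5 - q (T(A, q) = (1 - 1*(-4)) - q = (1 + 4) - q = 5 - q)
T(0, -6)*B(-7, Y) - 17 = (5 - 1*(-6))*(8*(-7)) - 17 = (5 + 6)*(-56) - 17 = 11*(-56) - 17 = -616 - 17 = -633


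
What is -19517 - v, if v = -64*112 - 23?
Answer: -12326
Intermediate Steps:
v = -7191 (v = -7168 - 23 = -7191)
-19517 - v = -19517 - 1*(-7191) = -19517 + 7191 = -12326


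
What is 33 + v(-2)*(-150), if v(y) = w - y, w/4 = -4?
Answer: 2133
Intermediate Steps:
w = -16 (w = 4*(-4) = -16)
v(y) = -16 - y
33 + v(-2)*(-150) = 33 + (-16 - 1*(-2))*(-150) = 33 + (-16 + 2)*(-150) = 33 - 14*(-150) = 33 + 2100 = 2133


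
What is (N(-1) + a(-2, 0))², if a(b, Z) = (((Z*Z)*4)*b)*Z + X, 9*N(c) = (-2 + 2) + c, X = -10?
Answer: 8281/81 ≈ 102.23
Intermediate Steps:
N(c) = c/9 (N(c) = ((-2 + 2) + c)/9 = (0 + c)/9 = c/9)
a(b, Z) = -10 + 4*b*Z³ (a(b, Z) = (((Z*Z)*4)*b)*Z - 10 = ((Z²*4)*b)*Z - 10 = ((4*Z²)*b)*Z - 10 = (4*b*Z²)*Z - 10 = 4*b*Z³ - 10 = -10 + 4*b*Z³)
(N(-1) + a(-2, 0))² = ((⅑)*(-1) + (-10 + 4*(-2)*0³))² = (-⅑ + (-10 + 4*(-2)*0))² = (-⅑ + (-10 + 0))² = (-⅑ - 10)² = (-91/9)² = 8281/81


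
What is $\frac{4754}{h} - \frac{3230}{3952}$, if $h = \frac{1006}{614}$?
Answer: $\frac{151742957}{52312} \approx 2900.7$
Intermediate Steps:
$h = \frac{503}{307}$ ($h = 1006 \cdot \frac{1}{614} = \frac{503}{307} \approx 1.6384$)
$\frac{4754}{h} - \frac{3230}{3952} = \frac{4754}{\frac{503}{307}} - \frac{3230}{3952} = 4754 \cdot \frac{307}{503} - \frac{85}{104} = \frac{1459478}{503} - \frac{85}{104} = \frac{151742957}{52312}$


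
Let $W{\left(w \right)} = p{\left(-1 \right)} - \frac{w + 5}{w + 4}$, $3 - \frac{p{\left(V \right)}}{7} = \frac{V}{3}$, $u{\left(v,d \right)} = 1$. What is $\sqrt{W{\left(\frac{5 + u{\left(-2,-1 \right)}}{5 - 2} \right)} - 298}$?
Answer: $\frac{i \sqrt{9930}}{6} \approx 16.608 i$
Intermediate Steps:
$p{\left(V \right)} = 21 - \frac{7 V}{3}$ ($p{\left(V \right)} = 21 - 7 \frac{V}{3} = 21 - \frac{7 V}{3}$)
$W{\left(w \right)} = \frac{70}{3} - \frac{5 + w}{4 + w}$ ($W{\left(w \right)} = \left(21 - - \frac{7}{3}\right) - \frac{w + 5}{w + 4} = \left(21 + \frac{7}{3}\right) - \frac{5 + w}{4 + w} = \frac{70}{3} - \frac{5 + w}{4 + w}$)
$\sqrt{W{\left(\frac{5 + u{\left(-2,-1 \right)}}{5 - 2} \right)} - 298} = \sqrt{\frac{265 + 67 \frac{5 + 1}{5 - 2}}{3 \left(4 + \frac{5 + 1}{5 - 2}\right)} - 298} = \sqrt{\frac{265 + 67 \cdot \frac{6}{3}}{3 \left(4 + \frac{6}{3}\right)} - 298} = \sqrt{\frac{265 + 67 \cdot 6 \cdot \frac{1}{3}}{3 \left(4 + 6 \cdot \frac{1}{3}\right)} - 298} = \sqrt{\frac{265 + 67 \cdot 2}{3 \left(4 + 2\right)} - 298} = \sqrt{\frac{265 + 134}{3 \cdot 6} - 298} = \sqrt{\frac{1}{3} \cdot \frac{1}{6} \cdot 399 - 298} = \sqrt{\frac{133}{6} - 298} = \sqrt{- \frac{1655}{6}} = \frac{i \sqrt{9930}}{6}$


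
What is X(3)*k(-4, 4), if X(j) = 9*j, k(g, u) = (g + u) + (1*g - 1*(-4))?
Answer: 0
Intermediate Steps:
k(g, u) = 4 + u + 2*g (k(g, u) = (g + u) + (g + 4) = (g + u) + (4 + g) = 4 + u + 2*g)
X(3)*k(-4, 4) = (9*3)*(4 + 4 + 2*(-4)) = 27*(4 + 4 - 8) = 27*0 = 0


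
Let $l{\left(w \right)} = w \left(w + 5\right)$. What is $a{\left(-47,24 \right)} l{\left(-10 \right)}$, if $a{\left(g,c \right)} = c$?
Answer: $1200$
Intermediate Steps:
$l{\left(w \right)} = w \left(5 + w\right)$
$a{\left(-47,24 \right)} l{\left(-10 \right)} = 24 \left(- 10 \left(5 - 10\right)\right) = 24 \left(\left(-10\right) \left(-5\right)\right) = 24 \cdot 50 = 1200$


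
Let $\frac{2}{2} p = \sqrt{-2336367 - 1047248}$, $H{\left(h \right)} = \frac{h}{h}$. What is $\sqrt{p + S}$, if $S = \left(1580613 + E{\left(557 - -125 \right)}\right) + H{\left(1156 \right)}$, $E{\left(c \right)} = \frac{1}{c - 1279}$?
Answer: $\frac{\sqrt{563345054529 + 356409 i \sqrt{3383615}}}{597} \approx 1257.2 + 0.73156 i$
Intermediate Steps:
$H{\left(h \right)} = 1$
$E{\left(c \right)} = \frac{1}{-1279 + c}$
$p = i \sqrt{3383615}$ ($p = \sqrt{-2336367 - 1047248} = \sqrt{-3383615} = i \sqrt{3383615} \approx 1839.5 i$)
$S = \frac{943626557}{597}$ ($S = \left(1580613 + \frac{1}{-1279 + \left(557 - -125\right)}\right) + 1 = \left(1580613 + \frac{1}{-1279 + \left(557 + 125\right)}\right) + 1 = \left(1580613 + \frac{1}{-1279 + 682}\right) + 1 = \left(1580613 + \frac{1}{-597}\right) + 1 = \left(1580613 - \frac{1}{597}\right) + 1 = \frac{943625960}{597} + 1 = \frac{943626557}{597} \approx 1.5806 \cdot 10^{6}$)
$\sqrt{p + S} = \sqrt{i \sqrt{3383615} + \frac{943626557}{597}} = \sqrt{\frac{943626557}{597} + i \sqrt{3383615}}$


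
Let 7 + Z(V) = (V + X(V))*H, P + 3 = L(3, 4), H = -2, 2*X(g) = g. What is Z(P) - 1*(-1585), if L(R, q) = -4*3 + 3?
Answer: 1614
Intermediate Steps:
X(g) = g/2
L(R, q) = -9 (L(R, q) = -12 + 3 = -9)
P = -12 (P = -3 - 9 = -12)
Z(V) = -7 - 3*V (Z(V) = -7 + (V + V/2)*(-2) = -7 + (3*V/2)*(-2) = -7 - 3*V)
Z(P) - 1*(-1585) = (-7 - 3*(-12)) - 1*(-1585) = (-7 + 36) + 1585 = 29 + 1585 = 1614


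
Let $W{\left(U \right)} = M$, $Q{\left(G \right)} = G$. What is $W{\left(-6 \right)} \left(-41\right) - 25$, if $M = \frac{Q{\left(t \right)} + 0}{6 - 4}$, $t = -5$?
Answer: $\frac{155}{2} \approx 77.5$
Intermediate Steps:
$M = - \frac{5}{2}$ ($M = \frac{-5 + 0}{6 - 4} = - \frac{5}{2} \approx -2.5$)
$W{\left(U \right)} = - \frac{5}{2}$
$W{\left(-6 \right)} \left(-41\right) - 25 = \left(- \frac{5}{2}\right) \left(-41\right) - 25 = \frac{205}{2} - 25 = \frac{155}{2}$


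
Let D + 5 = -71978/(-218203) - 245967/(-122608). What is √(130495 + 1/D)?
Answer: √662861213120659105512280695/71271351195 ≈ 361.24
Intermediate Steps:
D = -71271351195/26753433424 (D = -5 + (-71978/(-218203) - 245967/(-122608)) = -5 + (-71978*(-1/218203) - 245967*(-1/122608)) = -5 + (71978/218203 + 245967/122608) = -5 + 62495815925/26753433424 = -71271351195/26753433424 ≈ -2.6640)
√(130495 + 1/D) = √(130495 + 1/(-71271351195/26753433424)) = √(130495 - 26753433424/71271351195) = √(9300528220758101/71271351195) = √662861213120659105512280695/71271351195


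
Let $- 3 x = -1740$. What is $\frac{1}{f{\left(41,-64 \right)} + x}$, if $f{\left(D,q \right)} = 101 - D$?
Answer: $\frac{1}{640} \approx 0.0015625$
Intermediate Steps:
$x = 580$ ($x = \left(- \frac{1}{3}\right) \left(-1740\right) = 580$)
$\frac{1}{f{\left(41,-64 \right)} + x} = \frac{1}{\left(101 - 41\right) + 580} = \frac{1}{60 + 580} = \frac{1}{640}$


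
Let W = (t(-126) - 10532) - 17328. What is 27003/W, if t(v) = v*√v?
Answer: -26867985/27792142 + 729081*I*√14/55584284 ≈ -0.96675 + 0.049078*I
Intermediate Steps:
t(v) = v^(3/2)
W = -27860 - 378*I*√14 (W = ((-126)^(3/2) - 10532) - 17328 = (-378*I*√14 - 10532) - 17328 = (-10532 - 378*I*√14) - 17328 = -27860 - 378*I*√14 ≈ -27860.0 - 1414.3*I)
27003/W = 27003/(-27860 - 378*I*√14)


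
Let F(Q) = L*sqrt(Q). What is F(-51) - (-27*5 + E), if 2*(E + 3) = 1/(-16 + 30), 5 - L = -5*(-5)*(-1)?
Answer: 3863/28 + 30*I*sqrt(51) ≈ 137.96 + 214.24*I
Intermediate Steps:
L = 30 (L = 5 - (-5*(-5))*(-1) = 5 - 25*(-1) = 5 - 1*(-25) = 5 + 25 = 30)
E = -83/28 (E = -3 + 1/(2*(-16 + 30)) = -3 + (1/2)/14 = -3 + (1/2)*(1/14) = -3 + 1/28 = -83/28 ≈ -2.9643)
F(Q) = 30*sqrt(Q)
F(-51) - (-27*5 + E) = 30*sqrt(-51) - (-27*5 - 83/28) = 30*(I*sqrt(51)) - (-135 - 83/28) = 30*I*sqrt(51) - 1*(-3863/28) = 30*I*sqrt(51) + 3863/28 = 3863/28 + 30*I*sqrt(51)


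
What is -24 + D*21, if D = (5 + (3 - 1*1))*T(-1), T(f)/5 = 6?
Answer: 4386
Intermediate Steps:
T(f) = 30 (T(f) = 5*6 = 30)
D = 210 (D = (5 + (3 - 1*1))*30 = (5 + (3 - 1))*30 = (5 + 2)*30 = 7*30 = 210)
-24 + D*21 = -24 + 210*21 = -24 + 4410 = 4386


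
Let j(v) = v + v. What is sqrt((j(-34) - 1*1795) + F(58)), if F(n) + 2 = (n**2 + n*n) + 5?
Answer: 2*sqrt(1217) ≈ 69.771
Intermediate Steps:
j(v) = 2*v
F(n) = 3 + 2*n**2 (F(n) = -2 + ((n**2 + n*n) + 5) = -2 + ((n**2 + n**2) + 5) = -2 + (2*n**2 + 5) = -2 + (5 + 2*n**2) = 3 + 2*n**2)
sqrt((j(-34) - 1*1795) + F(58)) = sqrt((2*(-34) - 1*1795) + (3 + 2*58**2)) = sqrt((-68 - 1795) + (3 + 2*3364)) = sqrt(-1863 + (3 + 6728)) = sqrt(-1863 + 6731) = sqrt(4868) = 2*sqrt(1217)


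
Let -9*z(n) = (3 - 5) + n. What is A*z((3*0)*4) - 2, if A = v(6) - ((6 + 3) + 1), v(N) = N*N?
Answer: 34/9 ≈ 3.7778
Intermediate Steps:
v(N) = N²
z(n) = 2/9 - n/9 (z(n) = -((3 - 5) + n)/9 = -(-2 + n)/9 = 2/9 - n/9)
A = 26 (A = 6² - ((6 + 3) + 1) = 36 - (9 + 1) = 36 - 1*10 = 36 - 10 = 26)
A*z((3*0)*4) - 2 = 26*(2/9 - 3*0*4/9) - 2 = 26*(2/9 - 0*4) - 2 = 26*(2/9 - ⅑*0) - 2 = 26*(2/9 + 0) - 2 = 26*(2/9) - 2 = 52/9 - 2 = 34/9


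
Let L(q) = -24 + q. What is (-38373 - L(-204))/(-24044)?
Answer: 38145/24044 ≈ 1.5865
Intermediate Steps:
(-38373 - L(-204))/(-24044) = (-38373 - (-24 - 204))/(-24044) = (-38373 - 1*(-228))*(-1/24044) = (-38373 + 228)*(-1/24044) = -38145*(-1/24044) = 38145/24044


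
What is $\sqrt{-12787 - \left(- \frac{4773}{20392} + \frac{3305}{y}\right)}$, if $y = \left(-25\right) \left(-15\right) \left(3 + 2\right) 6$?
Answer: $\frac{i \sqrt{7477438912371190}}{764700} \approx 113.08 i$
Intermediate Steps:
$y = 11250$ ($y = 375 \cdot 5 \cdot 6 = 375 \cdot 30 = 11250$)
$\sqrt{-12787 - \left(- \frac{4773}{20392} + \frac{3305}{y}\right)} = \sqrt{-12787 - \left(- \frac{4773}{20392} + \frac{661}{2250}\right)} = \sqrt{-12787 - \frac{1369931}{22941000}} = \sqrt{- \frac{293347936931}{22941000}} = \frac{i \sqrt{7477438912371190}}{764700}$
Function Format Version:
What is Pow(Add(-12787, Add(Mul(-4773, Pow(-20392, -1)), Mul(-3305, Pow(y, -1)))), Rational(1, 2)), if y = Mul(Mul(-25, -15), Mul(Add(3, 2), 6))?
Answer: Mul(Rational(1, 764700), I, Pow(7477438912371190, Rational(1, 2))) ≈ Mul(113.08, I)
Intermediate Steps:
y = 11250 (y = Mul(375, Mul(5, 6)) = Mul(375, 30) = 11250)
Pow(Add(-12787, Add(Mul(-4773, Pow(-20392, -1)), Mul(-3305, Pow(y, -1)))), Rational(1, 2)) = Pow(Add(-12787, Add(Mul(-4773, Pow(-20392, -1)), Mul(-3305, Pow(11250, -1)))), Rational(1, 2)) = Pow(Add(-12787, Add(Mul(-4773, Rational(-1, 20392)), Mul(-3305, Rational(1, 11250)))), Rational(1, 2)) = Pow(Add(-12787, Add(Rational(4773, 20392), Rational(-661, 2250))), Rational(1, 2)) = Pow(Add(-12787, Rational(-1369931, 22941000)), Rational(1, 2)) = Pow(Rational(-293347936931, 22941000), Rational(1, 2)) = Mul(Rational(1, 764700), I, Pow(7477438912371190, Rational(1, 2)))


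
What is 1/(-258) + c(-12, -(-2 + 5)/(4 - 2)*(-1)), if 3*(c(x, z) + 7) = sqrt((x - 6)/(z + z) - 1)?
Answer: -1807/258 + I*sqrt(7)/3 ≈ -7.0039 + 0.88192*I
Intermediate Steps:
c(x, z) = -7 + sqrt(-1 + (-6 + x)/(2*z))/3 (c(x, z) = -7 + sqrt((x - 6)/(z + z) - 1)/3 = -7 + sqrt((-6 + x)/((2*z)) - 1)/3 = -7 + sqrt((-6 + x)*(1/(2*z)) - 1)/3 = -7 + sqrt((-6 + x)/(2*z) - 1)/3 = -7 + sqrt(-1 + (-6 + x)/(2*z))/3)
1/(-258) + c(-12, -(-2 + 5)/(4 - 2)*(-1)) = 1/(-258) + (-7 + sqrt(2)*sqrt((-6 - 12 - 2*(-(-2 + 5)/(4 - 2))*(-1))/((-(-2 + 5)/(4 - 2)*(-1))))/6) = -1/258 + (-7 + sqrt(2)*sqrt((-6 - 12 - 2*(-3/2)*(-1))/((-3/2*(-1))))/6) = -1/258 + (-7 + sqrt(2)*sqrt((-6 - 12 - 2*(-1*3/2)*(-1))/((-1*3/2*(-1))))/6) = -1/258 + (-7 + sqrt(2)*sqrt((-6 - 12 - (-3)*(-1))/((-3/2*(-1))))/6) = -1/258 + (-7 + sqrt(2)*sqrt((-6 - 12 - 2*3/2)/(3/2))/6) = -1/258 + (-7 + sqrt(2)*sqrt(2*(-6 - 12 - 3)/3)/6) = -1/258 + (-7 + sqrt(2)*sqrt((2/3)*(-21))/6) = -1/258 + (-7 + sqrt(2)*sqrt(-14)/6) = -1/258 + (-7 + sqrt(2)*(I*sqrt(14))/6) = -1/258 + (-7 + I*sqrt(7)/3) = -1807/258 + I*sqrt(7)/3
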